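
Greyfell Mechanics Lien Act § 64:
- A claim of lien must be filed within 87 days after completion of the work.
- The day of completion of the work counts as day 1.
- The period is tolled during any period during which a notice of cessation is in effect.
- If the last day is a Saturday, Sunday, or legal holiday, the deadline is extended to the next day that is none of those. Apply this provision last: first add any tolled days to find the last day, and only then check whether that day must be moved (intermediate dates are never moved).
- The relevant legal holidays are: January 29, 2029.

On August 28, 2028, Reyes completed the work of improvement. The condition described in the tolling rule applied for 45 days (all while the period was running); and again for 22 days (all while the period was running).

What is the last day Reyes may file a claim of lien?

Counting August 28, 2028 as day 1, day 87 is November 22, 2028.
Tolling adds 45 days: November 22, 2028 + 45 days = January 6, 2029.
Tolling adds 22 days: January 6, 2029 + 22 days = January 28, 2029.
January 28, 2029 is Sunday; January 29, 2029 is a listed holiday. The next qualifying day is January 30, 2029.

January 30, 2029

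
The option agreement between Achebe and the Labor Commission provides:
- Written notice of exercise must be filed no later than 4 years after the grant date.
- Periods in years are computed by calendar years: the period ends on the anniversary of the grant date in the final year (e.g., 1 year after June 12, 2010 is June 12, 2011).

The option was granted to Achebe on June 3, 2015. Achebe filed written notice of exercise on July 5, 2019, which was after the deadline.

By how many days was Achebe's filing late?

32 days

4 years after June 3, 2015 is June 3, 2019.
The deadline is June 3, 2019; from June 3, 2019 to July 5, 2019 is 32 days.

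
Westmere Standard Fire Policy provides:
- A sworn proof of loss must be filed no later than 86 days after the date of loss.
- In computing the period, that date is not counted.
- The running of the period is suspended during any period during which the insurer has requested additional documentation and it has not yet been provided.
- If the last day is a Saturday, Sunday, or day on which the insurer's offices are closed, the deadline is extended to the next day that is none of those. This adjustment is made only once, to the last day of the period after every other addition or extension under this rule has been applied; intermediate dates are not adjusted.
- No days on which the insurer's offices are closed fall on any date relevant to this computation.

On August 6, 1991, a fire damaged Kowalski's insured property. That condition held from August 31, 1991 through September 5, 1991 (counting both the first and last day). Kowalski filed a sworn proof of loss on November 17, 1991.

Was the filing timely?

No

86 days after August 6, 1991 is October 31, 1991.
From August 31, 1991 through September 5, 1991 inclusive is 6 days; tolling adds 6 days: October 31, 1991 + 6 days = November 6, 1991.
November 6, 1991 is a Wednesday and not a day on which the insurer's offices are closed, so no extension applies.
The deadline is November 6, 1991; the filing on November 17, 1991 is after that date.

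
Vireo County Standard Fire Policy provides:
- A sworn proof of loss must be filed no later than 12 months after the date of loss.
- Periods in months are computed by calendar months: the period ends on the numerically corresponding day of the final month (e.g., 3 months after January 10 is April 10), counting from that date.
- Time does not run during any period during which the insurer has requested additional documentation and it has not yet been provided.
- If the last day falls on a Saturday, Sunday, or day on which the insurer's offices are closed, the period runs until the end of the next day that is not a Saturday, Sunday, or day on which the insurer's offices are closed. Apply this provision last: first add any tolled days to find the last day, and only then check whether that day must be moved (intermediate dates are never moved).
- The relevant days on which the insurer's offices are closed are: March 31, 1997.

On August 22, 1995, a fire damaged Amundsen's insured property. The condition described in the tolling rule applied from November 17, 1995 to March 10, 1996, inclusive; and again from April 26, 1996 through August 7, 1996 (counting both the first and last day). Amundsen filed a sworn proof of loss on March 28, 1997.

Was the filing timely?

Yes

12 months after August 22, 1995 is August 22, 1996.
From November 17, 1995 through March 10, 1996 inclusive is 115 days; tolling adds 115 days: August 22, 1996 + 115 days = December 15, 1996.
From April 26, 1996 through August 7, 1996 inclusive is 104 days; tolling adds 104 days: December 15, 1996 + 104 days = March 29, 1997.
March 29, 1997 is Saturday; March 30, 1997 is Sunday; March 31, 1997 is a listed holiday. The next qualifying day is April 1, 1997.
The deadline is April 1, 1997; the filing on March 28, 1997 is on or before that date.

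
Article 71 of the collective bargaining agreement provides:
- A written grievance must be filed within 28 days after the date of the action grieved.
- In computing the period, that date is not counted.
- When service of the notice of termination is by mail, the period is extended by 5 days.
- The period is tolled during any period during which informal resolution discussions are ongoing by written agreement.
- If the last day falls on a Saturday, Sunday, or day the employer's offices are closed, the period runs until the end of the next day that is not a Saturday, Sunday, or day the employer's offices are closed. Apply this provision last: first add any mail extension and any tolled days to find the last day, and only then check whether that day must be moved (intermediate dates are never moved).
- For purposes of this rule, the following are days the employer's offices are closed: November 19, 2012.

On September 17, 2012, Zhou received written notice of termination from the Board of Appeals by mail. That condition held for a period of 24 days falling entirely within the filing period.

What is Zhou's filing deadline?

November 13, 2012

28 days after September 17, 2012 is October 15, 2012.
Service was by mail, adding 5 days: October 15, 2012 + 5 days = October 20, 2012.
Tolling adds 24 days: October 20, 2012 + 24 days = November 13, 2012.
November 13, 2012 is a Tuesday and not a day the employer's offices are closed, so no extension applies.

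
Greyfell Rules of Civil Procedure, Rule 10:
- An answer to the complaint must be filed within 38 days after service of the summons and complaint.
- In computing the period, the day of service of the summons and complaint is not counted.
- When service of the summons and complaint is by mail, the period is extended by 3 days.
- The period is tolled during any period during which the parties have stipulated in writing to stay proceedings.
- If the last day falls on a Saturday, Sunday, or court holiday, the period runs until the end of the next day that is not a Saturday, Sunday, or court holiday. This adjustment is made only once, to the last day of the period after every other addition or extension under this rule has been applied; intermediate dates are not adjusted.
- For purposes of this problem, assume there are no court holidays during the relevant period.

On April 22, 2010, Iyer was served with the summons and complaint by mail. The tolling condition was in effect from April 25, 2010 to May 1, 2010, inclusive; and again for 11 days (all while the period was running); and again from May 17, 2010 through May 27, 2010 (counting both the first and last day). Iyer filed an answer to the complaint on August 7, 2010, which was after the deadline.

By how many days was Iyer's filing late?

37 days

38 days after April 22, 2010 is May 30, 2010.
Service was by mail, adding 3 days: May 30, 2010 + 3 days = June 2, 2010.
From April 25, 2010 through May 1, 2010 inclusive is 7 days; tolling adds 7 days: June 2, 2010 + 7 days = June 9, 2010.
Tolling adds 11 days: June 9, 2010 + 11 days = June 20, 2010.
From May 17, 2010 through May 27, 2010 inclusive is 11 days; tolling adds 11 days: June 20, 2010 + 11 days = July 1, 2010.
July 1, 2010 is a Thursday and not a court holiday, so no extension applies.
The deadline is July 1, 2010; from July 1, 2010 to August 7, 2010 is 37 days.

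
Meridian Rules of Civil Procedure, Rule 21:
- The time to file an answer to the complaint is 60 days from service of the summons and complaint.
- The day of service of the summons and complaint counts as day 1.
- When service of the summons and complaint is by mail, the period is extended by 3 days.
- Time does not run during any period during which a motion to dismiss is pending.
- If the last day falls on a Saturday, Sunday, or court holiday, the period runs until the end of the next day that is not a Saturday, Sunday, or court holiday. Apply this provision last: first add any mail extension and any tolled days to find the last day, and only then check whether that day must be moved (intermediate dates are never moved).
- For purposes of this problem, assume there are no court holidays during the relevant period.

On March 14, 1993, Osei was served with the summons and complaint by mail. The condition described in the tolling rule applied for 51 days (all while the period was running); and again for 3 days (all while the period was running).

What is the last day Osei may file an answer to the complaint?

Counting March 14, 1993 as day 1, day 60 is May 12, 1993.
Service was by mail, adding 3 days: May 12, 1993 + 3 days = May 15, 1993.
Tolling adds 51 days: May 15, 1993 + 51 days = July 5, 1993.
Tolling adds 3 days: July 5, 1993 + 3 days = July 8, 1993.
July 8, 1993 is a Thursday and not a court holiday, so no extension applies.

July 8, 1993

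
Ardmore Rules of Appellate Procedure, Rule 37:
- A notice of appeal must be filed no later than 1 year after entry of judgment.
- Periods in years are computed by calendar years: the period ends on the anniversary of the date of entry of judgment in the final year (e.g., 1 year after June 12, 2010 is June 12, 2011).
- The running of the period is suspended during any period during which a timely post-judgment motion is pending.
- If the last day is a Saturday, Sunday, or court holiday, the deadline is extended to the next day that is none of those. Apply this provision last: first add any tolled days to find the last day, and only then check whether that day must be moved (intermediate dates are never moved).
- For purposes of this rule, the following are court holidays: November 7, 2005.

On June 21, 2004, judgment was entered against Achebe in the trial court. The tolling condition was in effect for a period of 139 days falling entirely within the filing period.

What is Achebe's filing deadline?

1 year after June 21, 2004 is June 21, 2005.
Tolling adds 139 days: June 21, 2005 + 139 days = November 7, 2005.
November 7, 2005 is a listed holiday. The next qualifying day is November 8, 2005.

November 8, 2005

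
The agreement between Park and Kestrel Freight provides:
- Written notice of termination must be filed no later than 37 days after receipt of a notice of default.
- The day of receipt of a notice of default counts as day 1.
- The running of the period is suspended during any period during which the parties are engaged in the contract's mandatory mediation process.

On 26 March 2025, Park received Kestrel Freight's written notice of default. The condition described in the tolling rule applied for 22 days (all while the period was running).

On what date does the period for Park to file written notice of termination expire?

May 23, 2025

Counting 26 March 2025 as day 1, day 37 is May 1, 2025.
Tolling adds 22 days: May 1, 2025 + 22 days = May 23, 2025.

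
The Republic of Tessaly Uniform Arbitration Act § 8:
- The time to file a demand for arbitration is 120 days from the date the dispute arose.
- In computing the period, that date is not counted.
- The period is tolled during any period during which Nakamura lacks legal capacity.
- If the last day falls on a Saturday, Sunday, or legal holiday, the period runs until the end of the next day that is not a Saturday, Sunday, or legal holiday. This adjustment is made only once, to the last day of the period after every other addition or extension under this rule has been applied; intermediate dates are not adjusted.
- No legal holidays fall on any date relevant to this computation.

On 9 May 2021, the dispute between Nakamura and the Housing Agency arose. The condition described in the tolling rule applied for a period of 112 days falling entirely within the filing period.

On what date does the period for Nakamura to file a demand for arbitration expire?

December 27, 2021

120 days after 9 May 2021 is September 6, 2021.
Tolling adds 112 days: September 6, 2021 + 112 days = December 27, 2021.
December 27, 2021 is a Monday and not a legal holiday, so no extension applies.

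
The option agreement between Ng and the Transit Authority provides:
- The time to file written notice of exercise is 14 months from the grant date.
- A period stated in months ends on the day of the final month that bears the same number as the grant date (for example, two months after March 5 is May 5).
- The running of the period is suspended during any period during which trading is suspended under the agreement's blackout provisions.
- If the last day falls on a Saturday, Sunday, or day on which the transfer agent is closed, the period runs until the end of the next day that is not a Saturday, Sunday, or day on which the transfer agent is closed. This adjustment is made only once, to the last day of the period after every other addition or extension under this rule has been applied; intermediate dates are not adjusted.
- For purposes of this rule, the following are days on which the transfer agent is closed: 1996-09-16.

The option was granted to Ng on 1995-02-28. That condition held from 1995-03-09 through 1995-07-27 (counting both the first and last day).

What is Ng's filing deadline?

14 months after 1995-02-28 is April 28, 1996.
From March 9, 1995 through July 27, 1995 inclusive is 141 days; tolling adds 141 days: April 28, 1996 + 141 days = September 16, 1996.
September 16, 1996 is a listed holiday. The next qualifying day is September 17, 1996.

September 17, 1996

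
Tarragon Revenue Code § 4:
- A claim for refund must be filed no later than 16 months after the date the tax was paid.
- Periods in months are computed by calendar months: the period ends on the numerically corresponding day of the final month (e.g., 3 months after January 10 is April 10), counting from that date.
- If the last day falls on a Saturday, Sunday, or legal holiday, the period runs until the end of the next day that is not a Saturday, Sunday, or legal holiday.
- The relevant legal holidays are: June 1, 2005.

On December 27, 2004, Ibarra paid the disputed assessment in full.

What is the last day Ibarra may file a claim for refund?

16 months after December 27, 2004 is April 27, 2006.
April 27, 2006 is a Thursday and not a legal holiday, so no extension applies.

April 27, 2006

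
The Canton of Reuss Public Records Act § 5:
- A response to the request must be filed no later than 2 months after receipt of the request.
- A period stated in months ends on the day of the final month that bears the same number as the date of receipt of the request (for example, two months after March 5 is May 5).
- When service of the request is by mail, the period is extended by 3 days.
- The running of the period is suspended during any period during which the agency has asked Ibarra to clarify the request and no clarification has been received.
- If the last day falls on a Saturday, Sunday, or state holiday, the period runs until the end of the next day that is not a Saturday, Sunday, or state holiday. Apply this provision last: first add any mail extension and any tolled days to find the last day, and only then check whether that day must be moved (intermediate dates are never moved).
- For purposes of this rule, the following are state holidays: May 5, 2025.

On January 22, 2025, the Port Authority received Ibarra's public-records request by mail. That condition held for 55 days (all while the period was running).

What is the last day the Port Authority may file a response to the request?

May 19, 2025

2 months after January 22, 2025 is March 22, 2025.
Service was by mail, adding 3 days: March 22, 2025 + 3 days = March 25, 2025.
Tolling adds 55 days: March 25, 2025 + 55 days = May 19, 2025.
May 19, 2025 is a Monday and not a state holiday, so no extension applies.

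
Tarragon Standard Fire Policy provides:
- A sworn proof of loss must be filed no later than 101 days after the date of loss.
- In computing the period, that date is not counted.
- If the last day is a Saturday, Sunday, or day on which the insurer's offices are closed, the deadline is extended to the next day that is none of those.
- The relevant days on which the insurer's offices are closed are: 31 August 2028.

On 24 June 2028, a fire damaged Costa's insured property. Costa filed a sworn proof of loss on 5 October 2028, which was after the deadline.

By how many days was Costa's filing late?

2 days

101 days after 24 June 2028 is October 3, 2028.
October 3, 2028 is a Tuesday and not a day on which the insurer's offices are closed, so no extension applies.
The deadline is October 3, 2028; from October 3, 2028 to October 5, 2028 is 2 days.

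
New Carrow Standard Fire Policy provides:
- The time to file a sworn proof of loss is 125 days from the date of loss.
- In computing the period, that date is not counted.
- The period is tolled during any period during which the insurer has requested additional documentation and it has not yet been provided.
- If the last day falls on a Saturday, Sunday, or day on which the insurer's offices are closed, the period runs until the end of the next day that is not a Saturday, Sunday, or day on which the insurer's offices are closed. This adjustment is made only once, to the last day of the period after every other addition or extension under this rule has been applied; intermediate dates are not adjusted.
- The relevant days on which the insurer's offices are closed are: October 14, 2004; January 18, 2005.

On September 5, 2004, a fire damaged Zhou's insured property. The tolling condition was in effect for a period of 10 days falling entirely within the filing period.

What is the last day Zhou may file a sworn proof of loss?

125 days after September 5, 2004 is January 8, 2005.
Tolling adds 10 days: January 8, 2005 + 10 days = January 18, 2005.
January 18, 2005 is a listed holiday. The next qualifying day is January 19, 2005.

January 19, 2005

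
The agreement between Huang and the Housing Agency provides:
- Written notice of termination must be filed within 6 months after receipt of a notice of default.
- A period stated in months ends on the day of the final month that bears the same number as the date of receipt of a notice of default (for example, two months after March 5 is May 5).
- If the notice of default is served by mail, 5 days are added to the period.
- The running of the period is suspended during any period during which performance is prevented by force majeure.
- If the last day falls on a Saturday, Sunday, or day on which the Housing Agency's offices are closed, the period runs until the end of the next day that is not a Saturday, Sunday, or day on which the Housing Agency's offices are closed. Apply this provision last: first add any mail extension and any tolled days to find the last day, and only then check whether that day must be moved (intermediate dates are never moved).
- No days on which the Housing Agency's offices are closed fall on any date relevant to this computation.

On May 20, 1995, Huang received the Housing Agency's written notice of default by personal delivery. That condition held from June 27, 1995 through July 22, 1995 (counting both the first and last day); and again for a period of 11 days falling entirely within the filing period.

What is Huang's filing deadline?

December 27, 1995

6 months after May 20, 1995 is November 20, 1995.
Service was not by mail, so no mail extension applies.
From June 27, 1995 through July 22, 1995 inclusive is 26 days; tolling adds 26 days: November 20, 1995 + 26 days = December 16, 1995.
Tolling adds 11 days: December 16, 1995 + 11 days = December 27, 1995.
December 27, 1995 is a Wednesday and not a day on which the Housing Agency's offices are closed, so no extension applies.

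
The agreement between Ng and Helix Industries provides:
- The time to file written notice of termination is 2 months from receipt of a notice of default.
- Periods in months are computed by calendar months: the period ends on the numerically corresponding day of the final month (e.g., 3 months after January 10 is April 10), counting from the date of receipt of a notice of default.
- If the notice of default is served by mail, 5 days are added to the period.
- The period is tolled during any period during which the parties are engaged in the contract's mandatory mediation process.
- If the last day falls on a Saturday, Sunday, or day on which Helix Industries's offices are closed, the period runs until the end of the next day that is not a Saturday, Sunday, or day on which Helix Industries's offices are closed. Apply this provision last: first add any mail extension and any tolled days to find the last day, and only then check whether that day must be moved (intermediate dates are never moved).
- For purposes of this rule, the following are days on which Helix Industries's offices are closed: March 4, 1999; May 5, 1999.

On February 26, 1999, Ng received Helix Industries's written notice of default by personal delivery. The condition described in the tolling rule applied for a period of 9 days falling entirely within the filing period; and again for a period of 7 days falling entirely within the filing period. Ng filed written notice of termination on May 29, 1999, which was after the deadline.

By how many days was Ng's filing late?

17 days

2 months after February 26, 1999 is April 26, 1999.
Service was not by mail, so no mail extension applies.
Tolling adds 9 days: April 26, 1999 + 9 days = May 5, 1999.
Tolling adds 7 days: May 5, 1999 + 7 days = May 12, 1999.
May 12, 1999 is a Wednesday and not a day on which Helix Industries's offices are closed, so no extension applies.
The deadline is May 12, 1999; from May 12, 1999 to May 29, 1999 is 17 days.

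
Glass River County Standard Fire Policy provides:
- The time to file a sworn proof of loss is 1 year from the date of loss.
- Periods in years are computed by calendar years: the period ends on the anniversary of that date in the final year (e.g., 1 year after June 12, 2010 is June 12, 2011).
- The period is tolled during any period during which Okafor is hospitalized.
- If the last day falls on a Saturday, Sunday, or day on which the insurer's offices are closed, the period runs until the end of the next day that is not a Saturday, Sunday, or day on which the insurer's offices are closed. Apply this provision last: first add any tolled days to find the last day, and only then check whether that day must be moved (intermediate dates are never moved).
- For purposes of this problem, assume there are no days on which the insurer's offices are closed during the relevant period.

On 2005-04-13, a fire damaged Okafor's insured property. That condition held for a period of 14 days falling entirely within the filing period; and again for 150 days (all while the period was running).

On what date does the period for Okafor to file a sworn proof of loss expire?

1 year after 2005-04-13 is April 13, 2006.
Tolling adds 14 days: April 13, 2006 + 14 days = April 27, 2006.
Tolling adds 150 days: April 27, 2006 + 150 days = September 24, 2006.
September 24, 2006 is Sunday. The next qualifying day is September 25, 2006.

September 25, 2006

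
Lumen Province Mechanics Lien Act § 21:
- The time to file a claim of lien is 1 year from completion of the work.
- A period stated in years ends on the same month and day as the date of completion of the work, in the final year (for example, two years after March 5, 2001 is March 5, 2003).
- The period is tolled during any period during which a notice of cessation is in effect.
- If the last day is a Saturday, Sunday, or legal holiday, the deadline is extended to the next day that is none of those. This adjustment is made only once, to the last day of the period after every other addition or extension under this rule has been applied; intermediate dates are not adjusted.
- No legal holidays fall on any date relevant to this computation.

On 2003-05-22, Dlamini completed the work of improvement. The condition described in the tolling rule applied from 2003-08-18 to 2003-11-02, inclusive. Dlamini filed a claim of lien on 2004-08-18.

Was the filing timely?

No

1 year after 2003-05-22 is May 22, 2004.
From August 18, 2003 through November 2, 2003 inclusive is 77 days; tolling adds 77 days: May 22, 2004 + 77 days = August 7, 2004.
August 7, 2004 is Saturday; August 8, 2004 is Sunday. The next qualifying day is August 9, 2004.
The deadline is August 9, 2004; the filing on August 18, 2004 is after that date.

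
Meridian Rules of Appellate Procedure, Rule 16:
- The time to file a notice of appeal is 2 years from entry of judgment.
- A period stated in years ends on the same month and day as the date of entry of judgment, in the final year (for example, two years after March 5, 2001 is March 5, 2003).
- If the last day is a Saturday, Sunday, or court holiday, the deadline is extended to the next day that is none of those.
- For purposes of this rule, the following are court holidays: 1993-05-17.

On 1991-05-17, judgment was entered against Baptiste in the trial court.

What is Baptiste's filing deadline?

May 18, 1993

2 years after 1991-05-17 is May 17, 1993.
May 17, 1993 is a listed holiday. The next qualifying day is May 18, 1993.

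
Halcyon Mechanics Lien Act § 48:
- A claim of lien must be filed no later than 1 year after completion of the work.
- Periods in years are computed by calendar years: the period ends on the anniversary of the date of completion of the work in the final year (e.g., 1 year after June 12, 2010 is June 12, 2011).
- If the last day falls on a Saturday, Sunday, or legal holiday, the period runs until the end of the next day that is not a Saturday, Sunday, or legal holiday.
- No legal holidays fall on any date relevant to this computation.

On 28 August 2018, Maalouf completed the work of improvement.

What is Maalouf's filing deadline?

August 28, 2019

1 year after 28 August 2018 is August 28, 2019.
August 28, 2019 is a Wednesday and not a legal holiday, so no extension applies.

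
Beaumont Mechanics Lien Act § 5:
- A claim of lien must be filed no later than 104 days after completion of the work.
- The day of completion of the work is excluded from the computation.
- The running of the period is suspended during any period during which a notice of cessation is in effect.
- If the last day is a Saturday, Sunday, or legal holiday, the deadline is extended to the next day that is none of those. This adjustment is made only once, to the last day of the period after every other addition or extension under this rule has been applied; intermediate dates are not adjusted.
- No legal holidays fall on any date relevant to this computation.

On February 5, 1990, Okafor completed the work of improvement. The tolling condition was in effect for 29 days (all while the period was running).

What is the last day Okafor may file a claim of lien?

104 days after February 5, 1990 is May 20, 1990.
Tolling adds 29 days: May 20, 1990 + 29 days = June 18, 1990.
June 18, 1990 is a Monday and not a legal holiday, so no extension applies.

June 18, 1990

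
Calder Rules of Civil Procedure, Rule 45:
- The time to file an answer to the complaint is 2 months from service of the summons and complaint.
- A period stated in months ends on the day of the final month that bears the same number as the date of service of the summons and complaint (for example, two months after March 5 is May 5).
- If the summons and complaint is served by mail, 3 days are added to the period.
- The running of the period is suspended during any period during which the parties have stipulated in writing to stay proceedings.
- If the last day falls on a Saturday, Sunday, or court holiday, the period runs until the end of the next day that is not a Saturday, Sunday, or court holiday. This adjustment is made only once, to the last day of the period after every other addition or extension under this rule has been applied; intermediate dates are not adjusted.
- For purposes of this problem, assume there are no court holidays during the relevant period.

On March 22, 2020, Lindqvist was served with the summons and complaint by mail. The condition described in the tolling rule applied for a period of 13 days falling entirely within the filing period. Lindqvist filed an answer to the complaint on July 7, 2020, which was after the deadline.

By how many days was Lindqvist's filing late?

29 days

2 months after March 22, 2020 is May 22, 2020.
Service was by mail, adding 3 days: May 22, 2020 + 3 days = May 25, 2020.
Tolling adds 13 days: May 25, 2020 + 13 days = June 7, 2020.
June 7, 2020 is Sunday. The next qualifying day is June 8, 2020.
The deadline is June 8, 2020; from June 8, 2020 to July 7, 2020 is 29 days.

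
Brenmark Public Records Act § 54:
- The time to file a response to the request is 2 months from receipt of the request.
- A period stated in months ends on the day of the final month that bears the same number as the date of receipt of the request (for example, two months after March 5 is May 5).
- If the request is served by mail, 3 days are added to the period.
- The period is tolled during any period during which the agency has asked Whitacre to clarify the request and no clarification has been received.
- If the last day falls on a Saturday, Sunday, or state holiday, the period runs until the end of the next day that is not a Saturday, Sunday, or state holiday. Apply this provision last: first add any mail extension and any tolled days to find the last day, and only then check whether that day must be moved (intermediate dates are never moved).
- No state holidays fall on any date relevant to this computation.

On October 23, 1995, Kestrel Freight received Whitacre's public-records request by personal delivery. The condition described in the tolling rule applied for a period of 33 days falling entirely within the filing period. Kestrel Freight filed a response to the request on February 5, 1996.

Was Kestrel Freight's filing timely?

No

2 months after October 23, 1995 is December 23, 1995.
Service was not by mail, so no mail extension applies.
Tolling adds 33 days: December 23, 1995 + 33 days = January 25, 1996.
January 25, 1996 is a Thursday and not a state holiday, so no extension applies.
The deadline is January 25, 1996; the filing on February 5, 1996 is after that date.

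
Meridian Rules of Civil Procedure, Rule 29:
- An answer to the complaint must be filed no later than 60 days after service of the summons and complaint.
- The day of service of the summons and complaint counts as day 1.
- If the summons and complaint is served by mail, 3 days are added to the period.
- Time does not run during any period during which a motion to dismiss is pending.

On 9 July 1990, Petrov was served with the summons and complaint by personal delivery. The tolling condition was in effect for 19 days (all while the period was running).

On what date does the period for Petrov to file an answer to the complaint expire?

September 25, 1990

Counting 9 July 1990 as day 1, day 60 is September 6, 1990.
Service was not by mail, so no mail extension applies.
Tolling adds 19 days: September 6, 1990 + 19 days = September 25, 1990.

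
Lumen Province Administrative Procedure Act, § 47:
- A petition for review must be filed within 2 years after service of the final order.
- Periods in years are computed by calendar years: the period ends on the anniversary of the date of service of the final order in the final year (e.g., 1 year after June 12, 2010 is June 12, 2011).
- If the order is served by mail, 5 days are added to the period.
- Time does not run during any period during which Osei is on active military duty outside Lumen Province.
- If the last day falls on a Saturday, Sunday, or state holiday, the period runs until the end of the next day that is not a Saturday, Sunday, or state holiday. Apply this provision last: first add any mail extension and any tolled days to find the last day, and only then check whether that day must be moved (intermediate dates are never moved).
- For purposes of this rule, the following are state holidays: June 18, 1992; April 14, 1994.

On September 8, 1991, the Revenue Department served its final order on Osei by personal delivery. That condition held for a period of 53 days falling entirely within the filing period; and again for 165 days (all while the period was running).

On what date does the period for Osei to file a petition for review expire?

April 15, 1994

2 years after September 8, 1991 is September 8, 1993.
Service was not by mail, so no mail extension applies.
Tolling adds 53 days: September 8, 1993 + 53 days = October 31, 1993.
Tolling adds 165 days: October 31, 1993 + 165 days = April 14, 1994.
April 14, 1994 is a listed holiday. The next qualifying day is April 15, 1994.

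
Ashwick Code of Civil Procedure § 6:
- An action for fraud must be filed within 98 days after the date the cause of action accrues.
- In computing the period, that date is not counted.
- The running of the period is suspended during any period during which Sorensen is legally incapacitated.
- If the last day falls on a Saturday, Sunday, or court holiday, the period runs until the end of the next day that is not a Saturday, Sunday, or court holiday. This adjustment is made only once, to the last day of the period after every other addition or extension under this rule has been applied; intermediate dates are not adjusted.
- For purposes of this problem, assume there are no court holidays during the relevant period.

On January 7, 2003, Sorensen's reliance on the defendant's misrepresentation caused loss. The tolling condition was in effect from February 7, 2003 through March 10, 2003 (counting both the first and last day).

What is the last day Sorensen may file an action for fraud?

May 19, 2003

98 days after January 7, 2003 is April 15, 2003.
From February 7, 2003 through March 10, 2003 inclusive is 32 days; tolling adds 32 days: April 15, 2003 + 32 days = May 17, 2003.
May 17, 2003 is Saturday; May 18, 2003 is Sunday. The next qualifying day is May 19, 2003.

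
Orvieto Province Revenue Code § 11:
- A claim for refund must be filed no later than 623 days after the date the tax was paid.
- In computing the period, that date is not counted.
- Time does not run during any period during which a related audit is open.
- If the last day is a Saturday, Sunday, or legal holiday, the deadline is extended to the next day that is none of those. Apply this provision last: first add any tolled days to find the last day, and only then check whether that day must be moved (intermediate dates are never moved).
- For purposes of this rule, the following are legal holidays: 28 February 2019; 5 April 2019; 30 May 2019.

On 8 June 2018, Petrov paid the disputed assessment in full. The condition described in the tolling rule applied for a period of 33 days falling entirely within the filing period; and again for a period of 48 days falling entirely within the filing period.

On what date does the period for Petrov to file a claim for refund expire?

623 days after 8 June 2018 is February 21, 2020.
Tolling adds 33 days: February 21, 2020 + 33 days = March 25, 2020.
Tolling adds 48 days: March 25, 2020 + 48 days = May 12, 2020.
May 12, 2020 is a Tuesday and not a legal holiday, so no extension applies.

May 12, 2020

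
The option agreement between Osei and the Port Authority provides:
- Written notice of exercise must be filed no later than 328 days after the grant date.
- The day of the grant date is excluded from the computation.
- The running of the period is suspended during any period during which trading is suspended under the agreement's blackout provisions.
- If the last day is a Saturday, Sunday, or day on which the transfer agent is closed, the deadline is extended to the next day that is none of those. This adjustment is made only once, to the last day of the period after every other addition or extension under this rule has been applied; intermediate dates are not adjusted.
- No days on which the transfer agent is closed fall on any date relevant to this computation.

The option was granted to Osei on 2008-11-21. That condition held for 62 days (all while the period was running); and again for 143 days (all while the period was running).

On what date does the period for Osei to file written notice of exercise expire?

May 10, 2010

328 days after 2008-11-21 is October 15, 2009.
Tolling adds 62 days: October 15, 2009 + 62 days = December 16, 2009.
Tolling adds 143 days: December 16, 2009 + 143 days = May 8, 2010.
May 8, 2010 is Saturday; May 9, 2010 is Sunday. The next qualifying day is May 10, 2010.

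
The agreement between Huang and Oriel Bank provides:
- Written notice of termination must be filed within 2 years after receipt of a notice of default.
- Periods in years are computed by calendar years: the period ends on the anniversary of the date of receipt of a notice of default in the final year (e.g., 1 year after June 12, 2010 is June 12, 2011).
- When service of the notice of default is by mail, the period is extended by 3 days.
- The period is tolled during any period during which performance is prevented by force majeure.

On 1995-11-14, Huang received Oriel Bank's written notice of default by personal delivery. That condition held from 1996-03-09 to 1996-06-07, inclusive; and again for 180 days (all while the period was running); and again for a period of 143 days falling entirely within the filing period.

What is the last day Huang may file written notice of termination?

2 years after 1995-11-14 is November 14, 1997.
Service was not by mail, so no mail extension applies.
From March 9, 1996 through June 7, 1996 inclusive is 91 days; tolling adds 91 days: November 14, 1997 + 91 days = February 13, 1998.
Tolling adds 180 days: February 13, 1998 + 180 days = August 12, 1998.
Tolling adds 143 days: August 12, 1998 + 143 days = January 2, 1999.

January 2, 1999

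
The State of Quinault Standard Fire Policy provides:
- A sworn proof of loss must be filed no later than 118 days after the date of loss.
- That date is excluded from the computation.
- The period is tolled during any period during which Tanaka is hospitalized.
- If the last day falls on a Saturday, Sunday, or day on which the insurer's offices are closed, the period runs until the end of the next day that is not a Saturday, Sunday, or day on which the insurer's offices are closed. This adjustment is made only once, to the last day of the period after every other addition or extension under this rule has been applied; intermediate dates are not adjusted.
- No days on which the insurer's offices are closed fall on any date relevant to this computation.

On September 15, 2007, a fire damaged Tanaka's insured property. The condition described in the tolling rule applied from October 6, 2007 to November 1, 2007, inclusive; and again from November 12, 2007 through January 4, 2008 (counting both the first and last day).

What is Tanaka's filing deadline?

118 days after September 15, 2007 is January 11, 2008.
From October 6, 2007 through November 1, 2007 inclusive is 27 days; tolling adds 27 days: January 11, 2008 + 27 days = February 7, 2008.
From November 12, 2007 through January 4, 2008 inclusive is 54 days; tolling adds 54 days: February 7, 2008 + 54 days = April 1, 2008.
April 1, 2008 is a Tuesday and not a day on which the insurer's offices are closed, so no extension applies.

April 1, 2008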